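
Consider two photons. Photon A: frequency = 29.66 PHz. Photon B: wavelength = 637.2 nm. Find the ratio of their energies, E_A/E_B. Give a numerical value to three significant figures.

63.0

E_A = 1.965e-17 J (from frequency = 29.66 PHz, via E = hf).
E_B = 3.117e-19 J (from wavelength = 637.2 nm, via E = hc/λ).
Ratio = 1.965e-17 / 3.117e-19 = 63.0.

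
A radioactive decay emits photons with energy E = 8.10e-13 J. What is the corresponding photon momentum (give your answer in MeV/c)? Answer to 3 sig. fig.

5.06 MeV/c

Apply p = E/c: p = 2.702e-21 kg·m/s.
Converting to MeV/c: p = 5.056 MeV/c ≈ 5.06 MeV/c.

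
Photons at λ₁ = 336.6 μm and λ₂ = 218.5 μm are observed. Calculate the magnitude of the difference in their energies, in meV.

1.99 meV

Using E = hc/λ: E₁ = 5.9015·10^-22 J, E₂ = 9.0913·10^-22 J.
|ΔE| = |5.9015·10^-22 − 9.0913·10^-22| = 3.19·10^-22 J = 1.99 meV.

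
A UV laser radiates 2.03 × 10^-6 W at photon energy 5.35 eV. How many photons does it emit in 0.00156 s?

Total energy: E_total = P·t = 2.03 × 10^-6 × 0.00156 = 3.167 × 10^-9 J.
Per-photon energy: E = 8.572 × 10^-19 J.
N = E_total / E_photon = 3.69 × 10^9.

3.69 × 10^9 photons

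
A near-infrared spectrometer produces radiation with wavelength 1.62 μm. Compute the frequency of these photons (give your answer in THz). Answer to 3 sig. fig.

Convert to SI: λ = 1.62 μm = 1.62·10^-6 m.
For a photon f = c/λ, so f = 1.851·10^14 Hz.
Converting to THz: f = 185.1 THz ≈ 185 THz.

185 THz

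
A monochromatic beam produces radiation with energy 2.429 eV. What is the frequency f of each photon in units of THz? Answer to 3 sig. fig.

587 THz

Convert to SI: E = 2.429 eV = 3.8917·10^-19 J.
Apply f = E/h: f = 5.873·10^14 Hz.
Converting to THz: f = 587.3 THz ≈ 587 THz.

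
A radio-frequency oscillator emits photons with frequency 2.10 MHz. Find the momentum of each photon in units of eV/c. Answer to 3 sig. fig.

Take h = 6.62607015e-34 J·s, c = 2.99792458e8 m/s, 1 eV = 1.602176634e-19 J.
In SI units: f = 2.10 MHz = 2.10e6 Hz.
Since p = hf/c for a photon, p = 4.641e-36 kg·m/s.
Converting to eV/c: p = 8.685e-9 eV/c ≈ 8.68e-9 eV/c.

8.68e-9 eV/c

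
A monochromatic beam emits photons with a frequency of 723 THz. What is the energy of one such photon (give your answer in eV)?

Convert to SI: f = 723 THz = 7.23e14 Hz.
Since E = hf for a photon, E = 4.791e-19 J.
Converting to eV: E = 2.990 eV ≈ 2.99 eV.

2.99 eV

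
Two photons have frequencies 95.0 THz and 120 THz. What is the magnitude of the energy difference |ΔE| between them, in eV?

Using E = hf: E₁ = 6.295 × 10^-20 J, E₂ = 7.951 × 10^-20 J.
|ΔE| = |6.295 × 10^-20 − 7.951 × 10^-20| = 1.66 × 10^-20 J = 0.103 eV.

0.103 eV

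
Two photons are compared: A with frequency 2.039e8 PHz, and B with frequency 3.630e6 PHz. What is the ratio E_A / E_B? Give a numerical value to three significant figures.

56.2

E_A = 1.351e-10 J (from frequency = 2.039e8 PHz, via E = hf).
E_B = 2.405e-12 J (from frequency = 3.630e6 PHz, via E = hf).
Ratio = 1.351e-10 / 2.405e-12 = 56.2.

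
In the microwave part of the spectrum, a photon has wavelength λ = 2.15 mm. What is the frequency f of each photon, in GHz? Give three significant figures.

(c = 2.99792458e8 m/s.)
First convert: λ = 2.15 mm = 0.00215 m.
Since f = c/λ for a photon, f = 1.394e11 Hz.
Converting to GHz: f = 139.4 GHz ≈ 139 GHz.

139 GHz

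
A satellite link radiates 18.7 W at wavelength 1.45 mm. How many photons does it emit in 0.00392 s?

5.35e20 photons

Total energy: E_total = P·t = 18.7 × 0.00392 = 0.07330 J.
Per-photon energy: E = 1.370e-22 J.
N = E_total / E_photon = 5.35e20.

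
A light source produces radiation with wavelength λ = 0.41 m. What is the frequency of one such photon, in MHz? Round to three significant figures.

Take c = 2.99792458e8 m/s.
For a photon f = c/λ, so f = 7.312e8 Hz.
Converting to MHz: f = 731.2 MHz ≈ 731 MHz.

731 MHz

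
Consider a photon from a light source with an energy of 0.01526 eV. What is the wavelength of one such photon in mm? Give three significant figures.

Convert to SI: E = 0.01526 eV = 2.4449e-21 J.
For a photon λ = hc/E, so λ = 8.125e-5 m.
Converting to mm: λ = 0.08125 mm ≈ 0.0812 mm.

0.0812 mm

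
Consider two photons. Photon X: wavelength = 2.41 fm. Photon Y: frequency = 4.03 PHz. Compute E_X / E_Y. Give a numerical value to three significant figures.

3.09·10^7

E_X = 8.243·10^-11 J (from wavelength = 2.41 fm, via E = hc/λ).
E_Y = 2.670·10^-18 J (from frequency = 4.03 PHz, via E = hf).
Ratio = 8.243·10^-11 / 2.670·10^-18 = 3.09·10^7.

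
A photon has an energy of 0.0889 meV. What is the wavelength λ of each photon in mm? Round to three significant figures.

13.9 mm

(h = 6.62607015 × 10^-34 J·s, c = 2.99792458 × 10^8 m/s, 1 eV = 1.602176634 × 10^-19 J.)
In SI units: E = 0.0889 meV = 1.4243 × 10^-23 J.
For a photon λ = hc/E, so λ = 0.01395 m.
Converting to mm: λ = 13.95 mm ≈ 13.9 mm.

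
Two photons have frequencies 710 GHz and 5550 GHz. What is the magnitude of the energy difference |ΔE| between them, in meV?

20.0 meV

Using E = hf: E₁ = 4.705e-22 J, E₂ = 3.677e-21 J.
|ΔE| = |4.705e-22 − 3.677e-21| = 3.21e-21 J = 20.0 meV.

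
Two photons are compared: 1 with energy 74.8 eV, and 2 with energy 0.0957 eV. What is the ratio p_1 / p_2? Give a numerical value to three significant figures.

p_1 = 3.998e-26 kg·m/s (from energy = 74.8 eV, via p = E/c).
p_2 = 5.114e-29 kg·m/s (from energy = 0.0957 eV, via p = E/c).
Ratio = 3.998e-26 / 5.114e-29 = 782.

782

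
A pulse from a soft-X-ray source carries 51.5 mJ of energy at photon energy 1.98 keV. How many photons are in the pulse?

1.62e14 photons

Per-photon energy: E = 3.172e-16 J (from energy = 1.98 keV).
N = E_total / E_photon = 0.0515 J / 3.172e-16 J = 1.62e14.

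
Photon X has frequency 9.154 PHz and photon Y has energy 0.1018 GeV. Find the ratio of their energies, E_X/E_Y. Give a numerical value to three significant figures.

E_X = 6.066e-18 J (from frequency = 9.154 PHz, via E = hf).
E_Y = 1.631e-11 J (from energy = 0.1018 GeV, via E given directly).
Ratio = 6.066e-18 / 1.631e-11 = 3.72e-7.

3.72e-7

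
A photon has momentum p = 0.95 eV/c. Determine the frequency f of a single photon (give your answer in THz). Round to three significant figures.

230 THz

Take h = 6.62607015e-34 J·s, c = 2.99792458e8 m/s, 1 eV = 1.602176634e-19 J.
In SI units: p = 0.95 eV/c = 5.0771e-28 kg·m/s.
For a photon f = pc/h, so f = 2.297e14 Hz.
Converting to THz: f = 229.7 THz ≈ 230 THz.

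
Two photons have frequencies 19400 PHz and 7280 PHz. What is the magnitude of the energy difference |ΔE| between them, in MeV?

0.0501 MeV

Using E = hf: E₁ = 1.285 × 10^-14 J, E₂ = 4.824 × 10^-15 J.
|ΔE| = |1.285 × 10^-14 − 4.824 × 10^-15| = 8.03 × 10^-15 J = 0.0501 MeV.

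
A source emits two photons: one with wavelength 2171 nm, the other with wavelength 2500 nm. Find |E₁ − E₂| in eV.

Using E = hc/λ: E₁ = 9.1499·10^-20 J, E₂ = 7.9458·10^-20 J.
|ΔE| = |9.1499·10^-20 − 7.9458·10^-20| = 1.20·10^-20 J = 0.0752 eV.

0.0752 eV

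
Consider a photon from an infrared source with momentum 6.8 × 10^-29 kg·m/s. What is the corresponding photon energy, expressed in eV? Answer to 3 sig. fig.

Take c = 2.99792458 × 10^8 m/s, 1 eV = 1.602176634 × 10^-19 J.
Since E = pc for a photon, E = 2.039 × 10^-20 J.
Converting to eV: E = 0.1272 eV ≈ 0.127 eV.

0.127 eV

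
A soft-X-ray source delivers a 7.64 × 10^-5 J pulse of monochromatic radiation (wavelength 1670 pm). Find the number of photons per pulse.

6.42 × 10^11 photons

Per-photon energy: E = 1.189 × 10^-16 J (from wavelength = 1670 pm).
N = E_total / E_photon = 7.64 × 10^-5 J / 1.189 × 10^-16 J = 6.42 × 10^11.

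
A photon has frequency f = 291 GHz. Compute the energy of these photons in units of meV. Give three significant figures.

1.20 meV

Take h = 6.62607015e-34 J·s, 1 eV = 1.602176634e-19 J.
First convert: f = 291 GHz = 2.91e11 Hz.
Since E = hf for a photon, E = 1.928e-22 J.
Converting to meV: E = 1.203 meV ≈ 1.20 meV.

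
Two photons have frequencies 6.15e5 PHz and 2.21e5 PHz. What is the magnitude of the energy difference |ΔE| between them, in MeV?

Using E = hf: E₁ = 4.075e-13 J, E₂ = 1.464e-13 J.
|ΔE| = |4.075e-13 − 1.464e-13| = 2.61e-13 J = 1.63 MeV.

1.63 MeV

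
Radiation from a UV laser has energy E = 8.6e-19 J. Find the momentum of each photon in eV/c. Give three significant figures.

5.37 eV/c

Use c = 2.99792458e8 m/s, 1 eV = 1.602176634e-19 J.
Since p = E/c for a photon, p = 2.869e-27 kg·m/s.
Converting to eV/c: p = 5.368 eV/c ≈ 5.37 eV/c.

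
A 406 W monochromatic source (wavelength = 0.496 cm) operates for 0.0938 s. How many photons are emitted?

9.51e23 photons

Total energy: E_total = P·t = 406 × 0.0938 = 38.08 J.
Per-photon energy: E = 4.005e-23 J.
N = E_total / E_photon = 9.51e23.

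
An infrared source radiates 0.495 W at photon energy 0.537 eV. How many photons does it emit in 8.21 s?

4.72e19 photons

Total energy: E_total = P·t = 0.495 × 8.21 = 4.064 J.
Per-photon energy: E = 8.604e-20 J.
N = E_total / E_photon = 4.72e19.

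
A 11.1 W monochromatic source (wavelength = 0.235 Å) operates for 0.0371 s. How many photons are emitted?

Total energy: E_total = P·t = 11.1 × 0.0371 = 0.4118 J.
Per-photon energy: E = 8.453 × 10^-15 J.
N = E_total / E_photon = 4.87 × 10^13.

4.87 × 10^13 photons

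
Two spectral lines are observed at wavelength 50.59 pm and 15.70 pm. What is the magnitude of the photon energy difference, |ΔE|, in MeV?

Using E = hc/λ: E₁ = 3.9266 × 10^-15 J, E₂ = 1.2653 × 10^-14 J.
|ΔE| = |3.9266 × 10^-15 − 1.2653 × 10^-14| = 8.73 × 10^-15 J = 0.0545 MeV.

0.0545 MeV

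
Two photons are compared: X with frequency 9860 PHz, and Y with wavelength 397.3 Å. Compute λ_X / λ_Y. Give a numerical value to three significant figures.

7.65e-4

λ_X = 3.040e-11 m (from frequency = 9860 PHz, via λ = c/f).
λ_Y = 3.973e-8 m (from wavelength = 397.3 Å, via λ given directly).
Ratio = 3.040e-11 / 3.973e-8 = 7.65e-4.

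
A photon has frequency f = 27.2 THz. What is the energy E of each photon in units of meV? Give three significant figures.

Convert to SI: f = 27.2 THz = 2.72e13 Hz.
For a photon E = hf, so E = 1.802e-20 J.
Converting to meV: E = 112.5 meV ≈ 112 meV.

112 meV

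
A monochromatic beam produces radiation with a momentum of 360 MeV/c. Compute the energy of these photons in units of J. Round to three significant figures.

Convert to SI: p = 360 MeV/c = 1.9239 × 10^-19 kg·m/s.
The photon relation is E = pc, giving E = 5.768 × 10^-11 J.
So E ≈ 5.77 × 10^-11 J.

5.77 × 10^-11 J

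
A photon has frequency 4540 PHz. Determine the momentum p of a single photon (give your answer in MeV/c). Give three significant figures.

0.0188 MeV/c

Use h = 6.62607015e-34 J·s, c = 2.99792458e8 m/s, 1 eV = 1.602176634e-19 J.
First convert: f = 4540 PHz = 4.54e18 Hz.
The photon relation is p = hf/c, giving p = 1.003e-23 kg·m/s.
Converting to MeV/c: p = 0.01878 MeV/c ≈ 0.0188 MeV/c.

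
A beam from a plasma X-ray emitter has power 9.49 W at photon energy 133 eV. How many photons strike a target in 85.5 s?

Total energy: E_total = P·t = 9.49 × 85.5 = 811.4 J.
Per-photon energy: E = 2.131·10^-17 J.
N = E_total / E_photon = 3.81·10^19.

3.81·10^19 photons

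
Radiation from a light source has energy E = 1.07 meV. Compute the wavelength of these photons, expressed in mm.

1.16 mm

Use h = 6.62607015·10^-34 J·s, c = 2.99792458·10^8 m/s, 1 eV = 1.602176634·10^-19 J.
In SI units: E = 1.07 meV = 1.7143·10^-22 J.
For a photon λ = hc/E, so λ = 0.001159 m.
Converting to mm: λ = 1.159 mm ≈ 1.16 mm.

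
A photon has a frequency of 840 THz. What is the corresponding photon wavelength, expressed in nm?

In SI units: f = 840 THz = 8.40 × 10^14 Hz.
Apply λ = c/f: λ = 3.569 × 10^-7 m.
Converting to nm: λ = 356.9 nm ≈ 357 nm.

357 nm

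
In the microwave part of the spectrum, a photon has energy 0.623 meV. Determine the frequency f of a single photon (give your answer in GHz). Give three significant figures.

151 GHz

Use h = 6.62607015e-34 J·s, 1 eV = 1.602176634e-19 J.
In SI units: E = 0.623 meV = 9.9816e-23 J.
Since f = E/h for a photon, f = 1.506e11 Hz.
Converting to GHz: f = 150.6 GHz ≈ 151 GHz.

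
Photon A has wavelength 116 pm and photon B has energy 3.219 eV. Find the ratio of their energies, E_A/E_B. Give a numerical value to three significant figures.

3320

E_A = 1.712e-15 J (from wavelength = 116 pm, via E = hc/λ).
E_B = 5.157e-19 J (from energy = 3.219 eV, via E given directly).
Ratio = 1.712e-15 / 5.157e-19 = 3320.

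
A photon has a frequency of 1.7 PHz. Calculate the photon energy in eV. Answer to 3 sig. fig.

Use h = 6.62607015 × 10^-34 J·s, 1 eV = 1.602176634 × 10^-19 J.
Convert to SI: f = 1.7 PHz = 1.7 × 10^15 Hz.
The photon relation is E = hf, giving E = 1.126 × 10^-18 J.
Converting to eV: E = 7.031 eV ≈ 7.03 eV.

7.03 eV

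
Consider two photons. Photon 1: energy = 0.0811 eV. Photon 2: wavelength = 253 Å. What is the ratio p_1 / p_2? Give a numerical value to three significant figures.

1.65 × 10^-3

p_1 = 4.334 × 10^-29 kg·m/s (from energy = 0.0811 eV, via p = E/c).
p_2 = 2.619 × 10^-26 kg·m/s (from wavelength = 253 Å, via p = h/λ).
Ratio = 4.334 × 10^-29 / 2.619 × 10^-26 = 1.65 × 10^-3.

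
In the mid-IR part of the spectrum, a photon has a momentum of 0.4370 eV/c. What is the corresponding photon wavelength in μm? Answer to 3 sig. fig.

2.84 μm

Convert to SI: p = 0.4370 eV/c = 2.3355·10^-28 kg·m/s.
Apply λ = h/p: λ = 2.837·10^-6 m.
Converting to μm: λ = 2.837 μm ≈ 2.84 μm.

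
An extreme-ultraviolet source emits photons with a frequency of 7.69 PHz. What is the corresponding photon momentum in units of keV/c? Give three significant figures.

Convert to SI: f = 7.69 PHz = 7.69 × 10^15 Hz.
For a photon p = hf/c, so p = 1.700 × 10^-26 kg·m/s.
Converting to keV/c: p = 0.03180 keV/c ≈ 0.0318 keV/c.

0.0318 keV/c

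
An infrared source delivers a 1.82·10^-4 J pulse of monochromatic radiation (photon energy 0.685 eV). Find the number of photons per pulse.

1.66·10^15 photons

Per-photon energy: E = 1.097·10^-19 J (from energy = 0.685 eV).
N = E_total / E_photon = 1.82·10^-4 J / 1.097·10^-19 J = 1.66·10^15.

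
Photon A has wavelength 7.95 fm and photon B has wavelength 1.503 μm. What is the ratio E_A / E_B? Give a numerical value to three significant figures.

E_A = 2.499 × 10^-11 J (from wavelength = 7.95 fm, via E = hc/λ).
E_B = 1.322 × 10^-19 J (from wavelength = 1.503 μm, via E = hc/λ).
Ratio = 2.499 × 10^-11 / 1.322 × 10^-19 = 1.89 × 10^8.

1.89 × 10^8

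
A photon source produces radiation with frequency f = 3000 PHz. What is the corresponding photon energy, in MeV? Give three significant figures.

0.0124 MeV

Use h = 6.62607015e-34 J·s, 1 eV = 1.602176634e-19 J.
Convert to SI: f = 3000 PHz = 3.0e18 Hz.
For a photon E = hf, so E = 1.988e-15 J.
Converting to MeV: E = 0.01241 MeV ≈ 0.0124 MeV.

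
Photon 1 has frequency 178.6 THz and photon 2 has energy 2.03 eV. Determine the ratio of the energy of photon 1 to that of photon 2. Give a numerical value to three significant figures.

E_1 = 1.183·10^-19 J (from frequency = 178.6 THz, via E = hf).
E_2 = 3.252·10^-19 J (from energy = 2.03 eV, via E given directly).
Ratio = 1.183·10^-19 / 3.252·10^-19 = 0.364.

0.364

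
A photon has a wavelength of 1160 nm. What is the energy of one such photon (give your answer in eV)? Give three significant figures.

In SI units: λ = 1160 nm = 1.16·10^-6 m.
The photon relation is E = hc/λ, giving E = 1.712·10^-19 J.
Converting to eV: E = 1.069 eV ≈ 1.07 eV.

1.07 eV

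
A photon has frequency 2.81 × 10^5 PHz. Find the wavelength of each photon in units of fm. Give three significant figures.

Take c = 2.99792458 × 10^8 m/s.
Convert to SI: f = 2.81 × 10^5 PHz = 2.81 × 10^20 Hz.
For a photon λ = c/f, so λ = 1.067 × 10^-12 m.
Converting to fm: λ = 1067 fm ≈ 1070 fm.

1070 fm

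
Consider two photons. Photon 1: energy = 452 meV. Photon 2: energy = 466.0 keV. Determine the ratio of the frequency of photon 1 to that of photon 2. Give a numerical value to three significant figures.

9.70 × 10^-7

f_1 = 1.093 × 10^14 Hz (from energy = 452 meV, via f = E/h).
f_2 = 1.127 × 10^20 Hz (from energy = 466.0 keV, via f = E/h).
Ratio = 1.093 × 10^14 / 1.127 × 10^20 = 9.70 × 10^-7.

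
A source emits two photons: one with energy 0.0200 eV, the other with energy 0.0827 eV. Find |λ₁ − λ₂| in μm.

Using λ = hc/E: λ₁ = 6.199e-5 m, λ₂ = 1.499e-5 m.
|Δλ| = |6.199e-5 − 1.499e-5| = 4.70e-5 m = 47.0 μm.

47.0 μm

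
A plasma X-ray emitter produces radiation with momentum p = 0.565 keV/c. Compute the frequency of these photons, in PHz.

137 PHz

Convert to SI: p = 0.565 keV/c = 3.0195 × 10^-25 kg·m/s.
For a photon f = pc/h, so f = 1.366 × 10^17 Hz.
Converting to PHz: f = 136.6 PHz ≈ 137 PHz.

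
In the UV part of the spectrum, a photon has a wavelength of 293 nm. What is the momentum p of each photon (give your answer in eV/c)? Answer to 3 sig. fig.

4.23 eV/c

Take h = 6.62607015 × 10^-34 J·s, c = 2.99792458 × 10^8 m/s, 1 eV = 1.602176634 × 10^-19 J.
In SI units: λ = 293 nm = 2.93 × 10^-7 m.
Since p = h/λ for a photon, p = 2.261 × 10^-27 kg·m/s.
Converting to eV/c: p = 4.232 eV/c ≈ 4.23 eV/c.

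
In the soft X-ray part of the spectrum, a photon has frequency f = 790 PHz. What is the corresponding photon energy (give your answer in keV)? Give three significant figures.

3.27 keV

Take h = 6.62607015·10^-34 J·s, 1 eV = 1.602176634·10^-19 J.
First convert: f = 790 PHz = 7.9·10^17 Hz.
Since E = hf for a photon, E = 5.235·10^-16 J.
Converting to keV: E = 3.267 keV ≈ 3.27 keV.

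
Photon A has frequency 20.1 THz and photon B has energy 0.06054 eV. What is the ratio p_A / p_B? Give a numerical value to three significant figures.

1.37

p_A = 4.443 × 10^-29 kg·m/s (from frequency = 20.1 THz, via p = hf/c).
p_B = 3.235 × 10^-29 kg·m/s (from energy = 0.06054 eV, via p = E/c).
Ratio = 4.443 × 10^-29 / 3.235 × 10^-29 = 1.37.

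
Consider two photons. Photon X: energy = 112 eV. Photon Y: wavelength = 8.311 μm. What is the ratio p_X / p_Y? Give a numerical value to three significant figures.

p_X = 5.986 × 10^-26 kg·m/s (from energy = 112 eV, via p = E/c).
p_Y = 7.973 × 10^-29 kg·m/s (from wavelength = 8.311 μm, via p = h/λ).
Ratio = 5.986 × 10^-26 / 7.973 × 10^-29 = 751.

751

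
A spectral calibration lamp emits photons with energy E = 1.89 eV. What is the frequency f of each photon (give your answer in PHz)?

Take h = 6.62607015e-34 J·s, 1 eV = 1.602176634e-19 J.
Convert to SI: E = 1.89 eV = 3.0281e-19 J.
For a photon f = E/h, so f = 4.570e14 Hz.
Converting to PHz: f = 0.4570 PHz ≈ 0.457 PHz.

0.457 PHz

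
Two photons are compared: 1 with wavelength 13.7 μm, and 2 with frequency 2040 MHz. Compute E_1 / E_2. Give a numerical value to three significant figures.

E_1 = 1.450 × 10^-20 J (from wavelength = 13.7 μm, via E = hc/λ).
E_2 = 1.352 × 10^-24 J (from frequency = 2040 MHz, via E = hf).
Ratio = 1.450 × 10^-20 / 1.352 × 10^-24 = 1.07 × 10^4.

1.07 × 10^4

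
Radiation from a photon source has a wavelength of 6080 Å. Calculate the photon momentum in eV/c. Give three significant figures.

Take h = 6.62607015 × 10^-34 J·s, c = 2.99792458 × 10^8 m/s, 1 eV = 1.602176634 × 10^-19 J.
In SI units: λ = 6080 Å = 6.08 × 10^-7 m.
The photon relation is p = h/λ, giving p = 1.090 × 10^-27 kg·m/s.
Converting to eV/c: p = 2.039 eV/c ≈ 2.04 eV/c.

2.04 eV/c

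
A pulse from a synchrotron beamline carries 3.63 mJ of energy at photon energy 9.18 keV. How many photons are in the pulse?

2.47e12 photons

Per-photon energy: E = 1.471e-15 J (from energy = 9.18 keV).
N = E_total / E_photon = 0.00363 J / 1.471e-15 J = 2.47e12.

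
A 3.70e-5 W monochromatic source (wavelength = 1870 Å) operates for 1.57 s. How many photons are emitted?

5.47e13 photons

Total energy: E_total = P·t = 3.70e-5 × 1.57 = 5.809e-5 J.
Per-photon energy: E = 1.062e-18 J.
N = E_total / E_photon = 5.47e13.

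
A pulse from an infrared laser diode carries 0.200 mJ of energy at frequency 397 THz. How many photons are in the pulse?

Per-photon energy: E = 2.631e-19 J (from frequency = 397 THz).
N = E_total / E_photon = 2.00e-4 J / 2.631e-19 J = 7.60e14.

7.60e14 photons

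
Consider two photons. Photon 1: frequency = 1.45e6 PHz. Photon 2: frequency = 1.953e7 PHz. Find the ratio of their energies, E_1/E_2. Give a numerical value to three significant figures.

0.0742

E_1 = 9.608e-13 J (from frequency = 1.45e6 PHz, via E = hf).
E_2 = 1.294e-11 J (from frequency = 1.953e7 PHz, via E = hf).
Ratio = 9.608e-13 / 1.294e-11 = 0.0742.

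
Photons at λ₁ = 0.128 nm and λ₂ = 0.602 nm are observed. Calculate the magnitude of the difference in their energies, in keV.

Using E = hc/λ: E₁ = 1.552·10^-15 J, E₂ = 3.300·10^-16 J.
|ΔE| = |1.552·10^-15 − 3.300·10^-16| = 1.22·10^-15 J = 7.63 keV.

7.63 keV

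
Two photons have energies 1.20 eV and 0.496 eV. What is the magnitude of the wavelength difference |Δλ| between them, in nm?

Using λ = hc/E: λ₁ = 1.033e-6 m, λ₂ = 2.500e-6 m.
|Δλ| = |1.033e-6 − 2.500e-6| = 1.47e-6 m = 1470 nm.

1470 nm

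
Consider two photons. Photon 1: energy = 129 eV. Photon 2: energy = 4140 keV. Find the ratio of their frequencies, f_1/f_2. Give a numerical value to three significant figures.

3.12·10^-5

f_1 = 3.119·10^16 Hz (from energy = 129 eV, via f = E/h).
f_2 = 1.001·10^21 Hz (from energy = 4140 keV, via f = E/h).
Ratio = 3.119·10^16 / 1.001·10^21 = 3.12·10^-5.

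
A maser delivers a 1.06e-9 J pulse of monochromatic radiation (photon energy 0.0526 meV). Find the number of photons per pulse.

Per-photon energy: E = 8.427e-24 J (from energy = 0.0526 meV).
N = E_total / E_photon = 1.06e-9 J / 8.427e-24 J = 1.26e14.

1.26e14 photons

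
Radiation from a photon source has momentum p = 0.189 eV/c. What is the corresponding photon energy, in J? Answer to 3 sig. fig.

3.03 × 10^-20 J

In SI units: p = 0.189 eV/c = 1.0101 × 10^-28 kg·m/s.
Since E = pc for a photon, E = 3.028 × 10^-20 J.
So E ≈ 3.03 × 10^-20 J.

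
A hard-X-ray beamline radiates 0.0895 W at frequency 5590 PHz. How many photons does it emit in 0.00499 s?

1.21e11 photons

Total energy: E_total = P·t = 0.0895 × 0.00499 = 4.466e-4 J.
Per-photon energy: E = 3.704e-15 J.
N = E_total / E_photon = 1.21e11.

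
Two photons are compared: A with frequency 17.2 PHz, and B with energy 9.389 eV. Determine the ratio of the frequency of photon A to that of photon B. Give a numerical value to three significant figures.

7.58

f_A = 1.720 × 10^16 Hz (from frequency = 17.2 PHz, via f given directly).
f_B = 2.270 × 10^15 Hz (from energy = 9.389 eV, via f = E/h).
Ratio = 1.720 × 10^16 / 2.270 × 10^15 = 7.58.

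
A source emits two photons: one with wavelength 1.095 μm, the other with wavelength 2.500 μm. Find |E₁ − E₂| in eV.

Using E = hc/λ: E₁ = 1.8141 × 10^-19 J, E₂ = 7.9458 × 10^-20 J.
|ΔE| = |1.8141 × 10^-19 − 7.9458 × 10^-20| = 1.02 × 10^-19 J = 0.636 eV.

0.636 eV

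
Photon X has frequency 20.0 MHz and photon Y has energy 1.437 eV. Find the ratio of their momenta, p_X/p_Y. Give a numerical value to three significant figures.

5.76e-8

p_X = 4.420e-35 kg·m/s (from frequency = 20.0 MHz, via p = hf/c).
p_Y = 7.680e-28 kg·m/s (from energy = 1.437 eV, via p = E/c).
Ratio = 4.420e-35 / 7.680e-28 = 5.76e-8.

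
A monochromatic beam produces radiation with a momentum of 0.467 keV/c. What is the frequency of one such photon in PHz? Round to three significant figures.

113 PHz

In SI units: p = 0.467 keV/c = 2.4958e-25 kg·m/s.
For a photon f = pc/h, so f = 1.129e17 Hz.
Converting to PHz: f = 112.9 PHz ≈ 113 PHz.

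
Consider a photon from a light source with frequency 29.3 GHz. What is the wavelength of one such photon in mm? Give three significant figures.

Take c = 2.99792458 × 10^8 m/s.
Convert to SI: f = 29.3 GHz = 2.93 × 10^10 Hz.
Apply λ = c/f: λ = 0.01023 m.
Converting to mm: λ = 10.23 mm ≈ 10.2 mm.

10.2 mm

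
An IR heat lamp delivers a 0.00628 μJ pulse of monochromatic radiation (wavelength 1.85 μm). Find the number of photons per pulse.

5.85e10 photons

Per-photon energy: E = 1.074e-19 J (from wavelength = 1.85 μm).
N = E_total / E_photon = 6.28e-9 J / 1.074e-19 J = 5.85e10.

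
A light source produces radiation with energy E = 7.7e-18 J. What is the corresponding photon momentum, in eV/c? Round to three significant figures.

48.1 eV/c

Use c = 2.99792458e8 m/s, 1 eV = 1.602176634e-19 J.
Since p = E/c for a photon, p = 2.568e-26 kg·m/s.
Converting to eV/c: p = 48.06 eV/c ≈ 48.1 eV/c.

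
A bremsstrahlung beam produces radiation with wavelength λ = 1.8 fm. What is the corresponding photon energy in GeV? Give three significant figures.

(h = 6.62607015 × 10^-34 J·s, c = 2.99792458 × 10^8 m/s, 1 eV = 1.602176634 × 10^-19 J.)
In SI units: λ = 1.8 fm = 1.8 × 10^-15 m.
Apply E = hc/λ: E = 1.104 × 10^-10 J.
Converting to GeV: E = 0.6888 GeV ≈ 0.689 GeV.

0.689 GeV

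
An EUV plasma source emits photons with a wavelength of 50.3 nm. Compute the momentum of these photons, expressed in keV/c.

0.0246 keV/c

Use h = 6.62607015·10^-34 J·s, c = 2.99792458·10^8 m/s, 1 eV = 1.602176634·10^-19 J.
In SI units: λ = 50.3 nm = 5.03·10^-8 m.
Apply p = h/λ: p = 1.317·10^-26 kg·m/s.
Converting to keV/c: p = 0.02465 keV/c ≈ 0.0246 keV/c.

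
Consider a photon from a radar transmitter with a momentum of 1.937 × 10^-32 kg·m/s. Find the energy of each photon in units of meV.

Since E = pc for a photon, E = 5.807 × 10^-24 J.
Converting to meV: E = 0.03624 meV ≈ 0.0362 meV.

0.0362 meV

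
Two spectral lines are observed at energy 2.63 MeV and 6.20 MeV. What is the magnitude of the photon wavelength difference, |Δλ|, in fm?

Using λ = hc/E: λ₁ = 4.714 × 10^-13 m, λ₂ = 2.000 × 10^-13 m.
|Δλ| = |4.714 × 10^-13 − 2.000 × 10^-13| = 2.71 × 10^-13 m = 271 fm.

271 fm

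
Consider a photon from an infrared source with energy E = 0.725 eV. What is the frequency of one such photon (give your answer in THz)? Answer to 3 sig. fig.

In SI units: E = 0.725 eV = 1.1616 × 10^-19 J.
Apply f = E/h: f = 1.753 × 10^14 Hz.
Converting to THz: f = 175.3 THz ≈ 175 THz.

175 THz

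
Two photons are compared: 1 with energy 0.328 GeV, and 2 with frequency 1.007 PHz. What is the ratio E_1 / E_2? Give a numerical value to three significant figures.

E_1 = 5.255e-11 J (from energy = 0.328 GeV, via E given directly).
E_2 = 6.672e-19 J (from frequency = 1.007 PHz, via E = hf).
Ratio = 5.255e-11 / 6.672e-19 = 7.88e7.

7.88e7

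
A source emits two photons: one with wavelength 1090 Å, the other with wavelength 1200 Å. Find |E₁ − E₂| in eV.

Using E = hc/λ: E₁ = 1.822 × 10^-18 J, E₂ = 1.655 × 10^-18 J.
|ΔE| = |1.822 × 10^-18 − 1.655 × 10^-18| = 1.67 × 10^-19 J = 1.04 eV.

1.04 eV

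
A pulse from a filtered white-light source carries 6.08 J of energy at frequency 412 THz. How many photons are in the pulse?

Per-photon energy: E = 2.730e-19 J (from frequency = 412 THz).
N = E_total / E_photon = 6.08 J / 2.730e-19 J = 2.23e19.

2.23e19 photons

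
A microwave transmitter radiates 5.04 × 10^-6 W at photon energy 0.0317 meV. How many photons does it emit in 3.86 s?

Total energy: E_total = P·t = 5.04 × 10^-6 × 3.86 = 1.945 × 10^-5 J.
Per-photon energy: E = 5.079 × 10^-24 J.
N = E_total / E_photon = 3.83 × 10^18.

3.83 × 10^18 photons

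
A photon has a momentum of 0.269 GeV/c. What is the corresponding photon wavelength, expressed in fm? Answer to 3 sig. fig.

4.61 fm

Take h = 6.62607015 × 10^-34 J·s, c = 2.99792458 × 10^8 m/s, 1 eV = 1.602176634 × 10^-19 J.
First convert: p = 0.269 GeV/c = 1.4376 × 10^-19 kg·m/s.
For a photon λ = h/p, so λ = 4.609 × 10^-15 m.
Converting to fm: λ = 4.609 fm ≈ 4.61 fm.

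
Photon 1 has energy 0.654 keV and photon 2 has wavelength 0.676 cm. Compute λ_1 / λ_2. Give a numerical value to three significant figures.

λ_1 = 1.896·10^-9 m (from energy = 0.654 keV, via λ = hc/E).
λ_2 = 0.006760 m (from wavelength = 0.676 cm, via λ given directly).
Ratio = 1.896·10^-9 / 0.006760 = 2.80·10^-7.

2.80·10^-7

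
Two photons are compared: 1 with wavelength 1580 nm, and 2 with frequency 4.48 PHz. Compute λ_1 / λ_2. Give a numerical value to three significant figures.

23.6

λ_1 = 1.580e-6 m (from wavelength = 1580 nm, via λ given directly).
λ_2 = 6.692e-8 m (from frequency = 4.48 PHz, via λ = c/f).
Ratio = 1.580e-6 / 6.692e-8 = 23.6.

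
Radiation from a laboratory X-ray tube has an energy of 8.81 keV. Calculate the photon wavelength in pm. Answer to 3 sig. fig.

Take h = 6.62607015e-34 J·s, c = 2.99792458e8 m/s, 1 eV = 1.602176634e-19 J.
In SI units: E = 8.81 keV = 1.4115e-15 J.
Since λ = hc/E for a photon, λ = 1.407e-10 m.
Converting to pm: λ = 140.7 pm ≈ 141 pm.

141 pm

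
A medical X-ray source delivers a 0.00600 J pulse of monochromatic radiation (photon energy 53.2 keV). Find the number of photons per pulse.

Per-photon energy: E = 8.524e-15 J (from energy = 53.2 keV).
N = E_total / E_photon = 0.00600 J / 8.524e-15 J = 7.04e11.

7.04e11 photons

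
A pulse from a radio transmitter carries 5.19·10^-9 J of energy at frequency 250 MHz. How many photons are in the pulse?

Per-photon energy: E = 1.657·10^-25 J (from frequency = 250 MHz).
N = E_total / E_photon = 5.19·10^-9 J / 1.657·10^-25 J = 3.13·10^16.

3.13·10^16 photons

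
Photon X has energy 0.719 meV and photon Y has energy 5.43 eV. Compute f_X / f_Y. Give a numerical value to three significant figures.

1.32 × 10^-4

f_X = 1.739 × 10^11 Hz (from energy = 0.719 meV, via f = E/h).
f_Y = 1.313 × 10^15 Hz (from energy = 5.43 eV, via f = E/h).
Ratio = 1.739 × 10^11 / 1.313 × 10^15 = 1.32 × 10^-4.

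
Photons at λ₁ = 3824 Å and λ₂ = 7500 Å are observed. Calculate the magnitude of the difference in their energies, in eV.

1.59 eV

Using E = hc/λ: E₁ = 5.1947·10^-19 J, E₂ = 2.6486·10^-19 J.
|ΔE| = |5.1947·10^-19 − 2.6486·10^-19| = 2.55·10^-19 J = 1.59 eV.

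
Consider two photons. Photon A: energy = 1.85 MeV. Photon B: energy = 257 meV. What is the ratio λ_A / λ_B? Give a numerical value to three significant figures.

1.39 × 10^-7

λ_A = 6.702 × 10^-13 m (from energy = 1.85 MeV, via λ = hc/E).
λ_B = 4.824 × 10^-6 m (from energy = 257 meV, via λ = hc/E).
Ratio = 6.702 × 10^-13 / 4.824 × 10^-6 = 1.39 × 10^-7.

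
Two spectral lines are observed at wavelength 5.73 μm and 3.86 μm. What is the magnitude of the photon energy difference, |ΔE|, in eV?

Using E = hc/λ: E₁ = 3.467·10^-20 J, E₂ = 5.146·10^-20 J.
|ΔE| = |3.467·10^-20 − 5.146·10^-20| = 1.68·10^-20 J = 0.105 eV.

0.105 eV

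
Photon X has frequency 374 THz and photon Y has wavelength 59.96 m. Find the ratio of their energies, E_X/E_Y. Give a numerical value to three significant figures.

7.48e7

E_X = 2.478e-19 J (from frequency = 374 THz, via E = hf).
E_Y = 3.313e-27 J (from wavelength = 59.96 m, via E = hc/λ).
Ratio = 2.478e-19 / 3.313e-27 = 7.48e7.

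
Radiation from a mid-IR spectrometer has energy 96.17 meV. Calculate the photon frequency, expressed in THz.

Take h = 6.62607015 × 10^-34 J·s, 1 eV = 1.602176634 × 10^-19 J.
In SI units: E = 96.17 meV = 1.5408 × 10^-20 J.
Since f = E/h for a photon, f = 2.325 × 10^13 Hz.
Converting to THz: f = 23.25 THz ≈ 23.3 THz.

23.3 THz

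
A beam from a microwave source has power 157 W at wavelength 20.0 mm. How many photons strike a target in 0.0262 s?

4.14e23 photons

Total energy: E_total = P·t = 157 × 0.0262 = 4.113 J.
Per-photon energy: E = 9.932e-24 J.
N = E_total / E_photon = 4.14e23.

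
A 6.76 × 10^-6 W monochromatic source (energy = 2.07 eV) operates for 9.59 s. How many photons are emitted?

Total energy: E_total = P·t = 6.76 × 10^-6 × 9.59 = 6.483 × 10^-5 J.
Per-photon energy: E = 3.317 × 10^-19 J.
N = E_total / E_photon = 1.95 × 10^14.

1.95 × 10^14 photons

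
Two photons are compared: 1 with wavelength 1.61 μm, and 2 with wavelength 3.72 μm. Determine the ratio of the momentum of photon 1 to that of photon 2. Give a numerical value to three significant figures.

2.31

p_1 = 4.116 × 10^-28 kg·m/s (from wavelength = 1.61 μm, via p = h/λ).
p_2 = 1.781 × 10^-28 kg·m/s (from wavelength = 3.72 μm, via p = h/λ).
Ratio = 4.116 × 10^-28 / 1.781 × 10^-28 = 2.31.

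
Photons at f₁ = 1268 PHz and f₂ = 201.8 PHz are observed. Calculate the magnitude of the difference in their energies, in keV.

Using E = hf: E₁ = 8.4019e-16 J, E₂ = 1.3371e-16 J.
|ΔE| = |8.4019e-16 − 1.3371e-16| = 7.06e-16 J = 4.41 keV.

4.41 keV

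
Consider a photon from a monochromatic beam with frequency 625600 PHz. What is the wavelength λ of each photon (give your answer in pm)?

Use c = 2.99792458 × 10^8 m/s.
Convert to SI: f = 625600 PHz = 6.256 × 10^20 Hz.
The photon relation is λ = c/f, giving λ = 4.792 × 10^-13 m.
Converting to pm: λ = 0.4792 pm ≈ 0.479 pm.

0.479 pm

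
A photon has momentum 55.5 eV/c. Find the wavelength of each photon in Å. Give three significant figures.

First convert: p = 55.5 eV/c = 2.9661e-26 kg·m/s.
Apply λ = h/p: λ = 2.234e-8 m.
Converting to Å: λ = 223.4 Å ≈ 223 Å.

223 Å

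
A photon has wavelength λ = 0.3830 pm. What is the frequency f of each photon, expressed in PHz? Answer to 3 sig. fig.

7.83e5 PHz

Take c = 2.99792458e8 m/s.
Convert to SI: λ = 0.3830 pm = 3.830e-13 m.
Since f = c/λ for a photon, f = 7.827e20 Hz.
Converting to PHz: f = 782700 PHz ≈ 7.83e5 PHz.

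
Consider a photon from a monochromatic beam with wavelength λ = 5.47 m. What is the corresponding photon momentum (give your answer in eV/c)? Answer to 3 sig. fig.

(h = 6.62607015 × 10^-34 J·s, c = 2.99792458 × 10^8 m/s, 1 eV = 1.602176634 × 10^-19 J.)
For a photon p = h/λ, so p = 1.211 × 10^-34 kg·m/s.
Converting to eV/c: p = 2.267 × 10^-7 eV/c ≈ 2.27 × 10^-7 eV/c.

2.27 × 10^-7 eV/c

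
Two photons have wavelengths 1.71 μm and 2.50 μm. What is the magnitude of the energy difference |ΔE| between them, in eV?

0.229 eV

Using E = hc/λ: E₁ = 1.162 × 10^-19 J, E₂ = 7.946 × 10^-20 J.
|ΔE| = |1.162 × 10^-19 − 7.946 × 10^-20| = 3.67 × 10^-20 J = 0.229 eV.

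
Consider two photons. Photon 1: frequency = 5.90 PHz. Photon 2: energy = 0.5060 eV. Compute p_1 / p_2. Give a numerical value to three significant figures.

p_1 = 1.304e-26 kg·m/s (from frequency = 5.90 PHz, via p = hf/c).
p_2 = 2.704e-28 kg·m/s (from energy = 0.5060 eV, via p = E/c).
Ratio = 1.304e-26 / 2.704e-28 = 48.2.

48.2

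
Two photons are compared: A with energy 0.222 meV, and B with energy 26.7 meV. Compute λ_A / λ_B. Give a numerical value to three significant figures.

λ_A = 0.005585 m (from energy = 0.222 meV, via λ = hc/E).
λ_B = 4.644e-5 m (from energy = 26.7 meV, via λ = hc/E).
Ratio = 0.005585 / 4.644e-5 = 120.

120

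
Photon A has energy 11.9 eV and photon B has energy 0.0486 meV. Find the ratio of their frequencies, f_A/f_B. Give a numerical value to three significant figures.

f_A = 2.877 × 10^15 Hz (from energy = 11.9 eV, via f = E/h).
f_B = 1.175 × 10^10 Hz (from energy = 0.0486 meV, via f = E/h).
Ratio = 2.877 × 10^15 / 1.175 × 10^10 = 2.45 × 10^5.

2.45 × 10^5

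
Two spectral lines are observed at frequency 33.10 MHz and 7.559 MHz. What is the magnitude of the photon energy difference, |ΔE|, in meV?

1.06·10^-4 meV

Using E = hf: E₁ = 2.1932·10^-26 J, E₂ = 5.0086·10^-27 J.
|ΔE| = |2.1932·10^-26 − 5.0086·10^-27| = 1.69·10^-26 J = 1.06·10^-4 meV.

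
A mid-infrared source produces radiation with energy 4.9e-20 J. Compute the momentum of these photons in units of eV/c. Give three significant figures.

The photon relation is p = E/c, giving p = 1.634e-28 kg·m/s.
Converting to eV/c: p = 0.3058 eV/c ≈ 0.306 eV/c.

0.306 eV/c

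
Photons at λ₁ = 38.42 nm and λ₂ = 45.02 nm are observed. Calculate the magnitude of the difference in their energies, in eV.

4.73 eV

Using E = hc/λ: E₁ = 5.1703·10^-18 J, E₂ = 4.4124·10^-18 J.
|ΔE| = |5.1703·10^-18 − 4.4124·10^-18| = 7.58·10^-19 J = 4.73 eV.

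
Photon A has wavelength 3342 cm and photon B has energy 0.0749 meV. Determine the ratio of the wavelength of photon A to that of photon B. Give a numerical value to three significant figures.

2020

λ_A = 33.42 m (from wavelength = 3342 cm, via λ given directly).
λ_B = 0.01655 m (from energy = 0.0749 meV, via λ = hc/E).
Ratio = 33.42 / 0.01655 = 2020.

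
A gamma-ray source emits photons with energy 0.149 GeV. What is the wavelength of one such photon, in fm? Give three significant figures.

8.32 fm

In SI units: E = 0.149 GeV = 2.3872 × 10^-11 J.
For a photon λ = hc/E, so λ = 8.321 × 10^-15 m.
Converting to fm: λ = 8.321 fm ≈ 8.32 fm.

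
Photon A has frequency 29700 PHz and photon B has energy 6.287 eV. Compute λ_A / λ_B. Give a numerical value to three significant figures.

λ_A = 1.009 × 10^-11 m (from frequency = 29700 PHz, via λ = c/f).
λ_B = 1.972 × 10^-7 m (from energy = 6.287 eV, via λ = hc/E).
Ratio = 1.009 × 10^-11 / 1.972 × 10^-7 = 5.12 × 10^-5.

5.12 × 10^-5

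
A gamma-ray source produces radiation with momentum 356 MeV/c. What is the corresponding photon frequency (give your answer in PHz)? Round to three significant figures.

8.61e7 PHz

Use h = 6.62607015e-34 J·s, c = 2.99792458e8 m/s, 1 eV = 1.602176634e-19 J.
Convert to SI: p = 356 MeV/c = 1.9026e-19 kg·m/s.
The photon relation is f = pc/h, giving f = 8.608e22 Hz.
Converting to PHz: f = 8.608e7 PHz ≈ 8.61e7 PHz.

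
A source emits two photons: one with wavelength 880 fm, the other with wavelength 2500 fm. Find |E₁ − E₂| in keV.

Using E = hc/λ: E₁ = 2.257e-13 J, E₂ = 7.946e-14 J.
|ΔE| = |2.257e-13 − 7.946e-14| = 1.46e-13 J = 913 keV.

913 keV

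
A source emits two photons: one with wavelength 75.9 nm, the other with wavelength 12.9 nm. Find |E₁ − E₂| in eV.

Using E = hc/λ: E₁ = 2.617e-18 J, E₂ = 1.540e-17 J.
|ΔE| = |2.617e-18 − 1.540e-17| = 1.28e-17 J = 79.8 eV.

79.8 eV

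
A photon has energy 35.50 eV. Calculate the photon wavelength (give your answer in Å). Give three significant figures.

In SI units: E = 35.50 eV = 5.6877 × 10^-18 J.
Apply λ = hc/E: λ = 3.493 × 10^-8 m.
Converting to Å: λ = 349.3 Å ≈ 349 Å.

349 Å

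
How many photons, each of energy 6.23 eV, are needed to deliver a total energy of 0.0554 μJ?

Per-photon energy: E = 9.982e-19 J (from energy = 6.23 eV).
N = E_total / E_photon = 5.54e-8 J / 9.982e-19 J = 5.55e10.

5.55e10 photons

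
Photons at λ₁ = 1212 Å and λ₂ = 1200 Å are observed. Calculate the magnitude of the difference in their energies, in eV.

Using E = hc/λ: E₁ = 1.6390 × 10^-18 J, E₂ = 1.6554 × 10^-18 J.
|ΔE| = |1.6390 × 10^-18 − 1.6554 × 10^-18| = 1.64 × 10^-20 J = 0.102 eV.

0.102 eV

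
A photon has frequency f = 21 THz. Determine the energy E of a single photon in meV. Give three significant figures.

(h = 6.62607015 × 10^-34 J·s, 1 eV = 1.602176634 × 10^-19 J.)
First convert: f = 21 THz = 2.1 × 10^13 Hz.
For a photon E = hf, so E = 1.391 × 10^-20 J.
Converting to meV: E = 86.85 meV ≈ 86.8 meV.

86.8 meV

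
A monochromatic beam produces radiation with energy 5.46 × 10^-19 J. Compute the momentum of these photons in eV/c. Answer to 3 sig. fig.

3.41 eV/c

Take c = 2.99792458 × 10^8 m/s, 1 eV = 1.602176634 × 10^-19 J.
The photon relation is p = E/c, giving p = 1.821 × 10^-27 kg·m/s.
Converting to eV/c: p = 3.408 eV/c ≈ 3.41 eV/c.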